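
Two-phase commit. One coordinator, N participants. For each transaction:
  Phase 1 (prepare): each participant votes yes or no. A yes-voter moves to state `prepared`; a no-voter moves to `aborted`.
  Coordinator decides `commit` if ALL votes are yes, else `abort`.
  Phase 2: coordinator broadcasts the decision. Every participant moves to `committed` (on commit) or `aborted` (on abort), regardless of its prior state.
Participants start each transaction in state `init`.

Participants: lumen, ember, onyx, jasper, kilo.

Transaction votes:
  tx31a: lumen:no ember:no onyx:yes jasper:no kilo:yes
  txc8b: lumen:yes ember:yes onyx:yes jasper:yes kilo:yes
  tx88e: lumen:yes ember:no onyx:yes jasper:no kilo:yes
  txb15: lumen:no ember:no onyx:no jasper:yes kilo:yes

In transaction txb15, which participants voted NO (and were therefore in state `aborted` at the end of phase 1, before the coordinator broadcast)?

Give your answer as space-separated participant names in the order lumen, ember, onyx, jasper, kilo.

Answer: lumen ember onyx

Derivation:
Txn txb15 phase 1: lumen no -> aborted; ember no -> aborted; onyx no -> aborted; jasper yes -> prepared; kilo yes -> prepared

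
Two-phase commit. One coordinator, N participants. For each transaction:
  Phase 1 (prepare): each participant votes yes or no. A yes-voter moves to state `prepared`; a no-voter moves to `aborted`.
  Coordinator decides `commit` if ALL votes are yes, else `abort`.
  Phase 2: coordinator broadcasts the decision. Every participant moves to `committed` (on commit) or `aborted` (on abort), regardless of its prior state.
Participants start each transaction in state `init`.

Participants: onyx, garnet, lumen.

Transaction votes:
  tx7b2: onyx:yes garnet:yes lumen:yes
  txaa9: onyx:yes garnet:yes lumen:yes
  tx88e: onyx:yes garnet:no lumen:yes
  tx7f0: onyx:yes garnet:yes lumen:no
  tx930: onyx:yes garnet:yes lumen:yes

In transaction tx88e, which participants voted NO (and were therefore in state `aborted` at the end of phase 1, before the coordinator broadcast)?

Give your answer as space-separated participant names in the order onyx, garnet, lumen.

Answer: garnet

Derivation:
Txn tx88e phase 1: onyx yes -> prepared; garnet no -> aborted; lumen yes -> prepared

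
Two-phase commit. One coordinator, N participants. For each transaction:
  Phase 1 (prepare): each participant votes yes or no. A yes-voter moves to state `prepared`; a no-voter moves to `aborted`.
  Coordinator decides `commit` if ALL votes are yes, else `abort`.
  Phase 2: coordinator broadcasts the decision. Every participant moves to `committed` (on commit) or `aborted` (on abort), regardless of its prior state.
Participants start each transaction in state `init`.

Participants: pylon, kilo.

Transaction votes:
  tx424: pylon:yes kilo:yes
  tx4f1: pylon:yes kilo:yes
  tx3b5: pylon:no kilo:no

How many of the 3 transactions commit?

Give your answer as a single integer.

tx424: all yes -> commit (commits=1)
tx4f1: all yes -> commit (commits=2)
tx3b5: no from pylon, kilo -> abort (commits=2)

Answer: 2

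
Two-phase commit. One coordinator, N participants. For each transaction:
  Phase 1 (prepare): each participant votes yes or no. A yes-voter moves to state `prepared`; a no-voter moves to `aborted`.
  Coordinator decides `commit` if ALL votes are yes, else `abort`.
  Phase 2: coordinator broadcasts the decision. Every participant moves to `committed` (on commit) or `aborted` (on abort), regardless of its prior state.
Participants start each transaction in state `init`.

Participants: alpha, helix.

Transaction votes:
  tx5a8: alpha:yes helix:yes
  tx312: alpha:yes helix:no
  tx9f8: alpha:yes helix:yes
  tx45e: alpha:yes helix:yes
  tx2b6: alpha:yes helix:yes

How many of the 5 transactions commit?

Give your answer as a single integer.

tx5a8: all yes -> commit (commits=1)
tx312: no from helix -> abort (commits=1)
tx9f8: all yes -> commit (commits=2)
tx45e: all yes -> commit (commits=3)
tx2b6: all yes -> commit (commits=4)

Answer: 4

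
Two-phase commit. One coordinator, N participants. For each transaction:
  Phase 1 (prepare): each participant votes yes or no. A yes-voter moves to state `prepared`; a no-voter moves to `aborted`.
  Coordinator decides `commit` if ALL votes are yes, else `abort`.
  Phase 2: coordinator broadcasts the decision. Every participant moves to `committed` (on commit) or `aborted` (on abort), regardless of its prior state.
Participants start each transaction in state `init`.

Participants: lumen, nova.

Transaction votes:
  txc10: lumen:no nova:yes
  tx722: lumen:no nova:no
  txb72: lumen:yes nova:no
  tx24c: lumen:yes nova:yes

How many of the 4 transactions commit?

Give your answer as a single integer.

Answer: 1

Derivation:
txc10: no from lumen -> abort (commits=0)
tx722: no from lumen, nova -> abort (commits=0)
txb72: no from nova -> abort (commits=0)
tx24c: all yes -> commit (commits=1)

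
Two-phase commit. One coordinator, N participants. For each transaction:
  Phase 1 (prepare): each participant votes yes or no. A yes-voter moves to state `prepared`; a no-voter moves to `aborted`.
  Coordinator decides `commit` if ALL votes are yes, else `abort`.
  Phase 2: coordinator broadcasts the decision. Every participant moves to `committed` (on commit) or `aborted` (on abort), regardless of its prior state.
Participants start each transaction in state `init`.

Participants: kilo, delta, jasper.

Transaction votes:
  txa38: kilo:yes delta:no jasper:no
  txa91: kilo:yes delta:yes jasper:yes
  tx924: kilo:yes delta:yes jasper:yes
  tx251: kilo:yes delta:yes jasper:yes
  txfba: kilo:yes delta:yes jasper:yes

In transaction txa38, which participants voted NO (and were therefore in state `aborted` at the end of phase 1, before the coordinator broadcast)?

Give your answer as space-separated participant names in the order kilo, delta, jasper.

Txn txa38 phase 1: kilo yes -> prepared; delta no -> aborted; jasper no -> aborted

Answer: delta jasper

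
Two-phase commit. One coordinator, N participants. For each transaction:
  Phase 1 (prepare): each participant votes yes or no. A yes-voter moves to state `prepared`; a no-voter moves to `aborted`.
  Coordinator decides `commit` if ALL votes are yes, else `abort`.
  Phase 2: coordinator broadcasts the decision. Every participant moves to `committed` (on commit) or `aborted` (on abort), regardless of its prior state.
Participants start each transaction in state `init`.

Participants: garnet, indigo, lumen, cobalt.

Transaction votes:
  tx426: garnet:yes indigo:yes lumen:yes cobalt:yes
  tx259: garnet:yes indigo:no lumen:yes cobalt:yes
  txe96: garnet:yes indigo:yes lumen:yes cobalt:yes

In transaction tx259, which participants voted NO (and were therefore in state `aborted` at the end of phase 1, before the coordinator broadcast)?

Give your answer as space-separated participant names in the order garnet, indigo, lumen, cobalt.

Txn tx259 phase 1: garnet yes -> prepared; indigo no -> aborted; lumen yes -> prepared; cobalt yes -> prepared

Answer: indigo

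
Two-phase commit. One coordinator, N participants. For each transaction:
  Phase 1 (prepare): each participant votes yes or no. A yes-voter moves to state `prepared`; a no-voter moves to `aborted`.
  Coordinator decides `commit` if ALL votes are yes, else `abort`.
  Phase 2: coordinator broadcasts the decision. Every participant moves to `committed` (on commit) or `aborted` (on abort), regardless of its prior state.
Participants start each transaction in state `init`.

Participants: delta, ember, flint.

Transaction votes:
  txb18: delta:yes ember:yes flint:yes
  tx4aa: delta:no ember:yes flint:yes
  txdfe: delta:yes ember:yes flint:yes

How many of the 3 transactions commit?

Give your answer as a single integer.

txb18: all yes -> commit (commits=1)
tx4aa: no from delta -> abort (commits=1)
txdfe: all yes -> commit (commits=2)

Answer: 2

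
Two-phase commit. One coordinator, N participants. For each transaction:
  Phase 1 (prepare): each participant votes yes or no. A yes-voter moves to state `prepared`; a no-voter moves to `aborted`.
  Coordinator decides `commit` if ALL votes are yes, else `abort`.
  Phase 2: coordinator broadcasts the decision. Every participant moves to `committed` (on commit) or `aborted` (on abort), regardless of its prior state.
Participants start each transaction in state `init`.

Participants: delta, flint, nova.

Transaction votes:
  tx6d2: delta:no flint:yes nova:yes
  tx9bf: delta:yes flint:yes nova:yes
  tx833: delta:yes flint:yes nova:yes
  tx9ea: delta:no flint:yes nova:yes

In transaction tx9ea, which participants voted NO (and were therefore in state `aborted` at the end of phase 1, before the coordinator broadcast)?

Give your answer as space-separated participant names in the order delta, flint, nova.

Txn tx9ea phase 1: delta no -> aborted; flint yes -> prepared; nova yes -> prepared

Answer: delta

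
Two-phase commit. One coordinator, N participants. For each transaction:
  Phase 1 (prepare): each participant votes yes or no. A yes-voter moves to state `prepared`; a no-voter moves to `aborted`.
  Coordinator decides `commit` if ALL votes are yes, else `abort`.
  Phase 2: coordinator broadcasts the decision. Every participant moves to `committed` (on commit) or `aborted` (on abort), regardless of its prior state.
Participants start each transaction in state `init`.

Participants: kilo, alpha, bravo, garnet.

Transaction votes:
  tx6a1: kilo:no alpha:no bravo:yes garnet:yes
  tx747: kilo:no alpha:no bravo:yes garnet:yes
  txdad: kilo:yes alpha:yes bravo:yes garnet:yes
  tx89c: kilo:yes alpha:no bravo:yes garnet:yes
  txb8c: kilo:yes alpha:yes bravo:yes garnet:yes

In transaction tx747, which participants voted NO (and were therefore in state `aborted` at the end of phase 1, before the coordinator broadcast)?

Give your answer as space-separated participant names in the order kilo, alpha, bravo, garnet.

Txn tx747 phase 1: kilo no -> aborted; alpha no -> aborted; bravo yes -> prepared; garnet yes -> prepared

Answer: kilo alpha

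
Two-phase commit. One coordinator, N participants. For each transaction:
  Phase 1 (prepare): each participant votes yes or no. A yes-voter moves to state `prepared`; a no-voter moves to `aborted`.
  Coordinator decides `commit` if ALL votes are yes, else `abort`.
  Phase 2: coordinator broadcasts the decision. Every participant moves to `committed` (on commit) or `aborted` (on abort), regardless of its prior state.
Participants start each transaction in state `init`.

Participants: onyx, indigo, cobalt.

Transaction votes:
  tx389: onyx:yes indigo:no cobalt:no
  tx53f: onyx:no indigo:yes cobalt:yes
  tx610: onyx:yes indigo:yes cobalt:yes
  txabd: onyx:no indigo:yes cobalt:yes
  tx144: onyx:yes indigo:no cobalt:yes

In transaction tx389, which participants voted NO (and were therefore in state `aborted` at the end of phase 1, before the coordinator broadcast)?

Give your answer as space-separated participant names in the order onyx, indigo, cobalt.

Txn tx389 phase 1: onyx yes -> prepared; indigo no -> aborted; cobalt no -> aborted

Answer: indigo cobalt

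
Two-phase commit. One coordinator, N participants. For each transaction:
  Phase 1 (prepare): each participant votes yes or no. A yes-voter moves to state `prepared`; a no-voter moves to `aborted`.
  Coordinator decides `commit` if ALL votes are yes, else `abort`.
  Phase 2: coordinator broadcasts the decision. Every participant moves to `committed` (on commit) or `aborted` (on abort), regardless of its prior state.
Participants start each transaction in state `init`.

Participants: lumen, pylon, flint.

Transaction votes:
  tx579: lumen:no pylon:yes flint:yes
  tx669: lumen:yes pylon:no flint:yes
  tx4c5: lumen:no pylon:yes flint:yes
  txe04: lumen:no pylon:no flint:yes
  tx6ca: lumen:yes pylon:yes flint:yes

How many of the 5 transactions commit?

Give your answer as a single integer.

Answer: 1

Derivation:
tx579: no from lumen -> abort (commits=0)
tx669: no from pylon -> abort (commits=0)
tx4c5: no from lumen -> abort (commits=0)
txe04: no from lumen, pylon -> abort (commits=0)
tx6ca: all yes -> commit (commits=1)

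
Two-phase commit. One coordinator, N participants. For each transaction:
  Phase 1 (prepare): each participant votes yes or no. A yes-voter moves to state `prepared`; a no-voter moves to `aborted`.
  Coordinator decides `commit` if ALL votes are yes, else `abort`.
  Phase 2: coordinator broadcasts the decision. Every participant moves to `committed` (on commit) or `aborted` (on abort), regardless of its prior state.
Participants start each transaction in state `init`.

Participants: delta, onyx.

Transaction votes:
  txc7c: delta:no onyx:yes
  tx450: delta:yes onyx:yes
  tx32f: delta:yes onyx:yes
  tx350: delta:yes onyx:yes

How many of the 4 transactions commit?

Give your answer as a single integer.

Answer: 3

Derivation:
txc7c: no from delta -> abort (commits=0)
tx450: all yes -> commit (commits=1)
tx32f: all yes -> commit (commits=2)
tx350: all yes -> commit (commits=3)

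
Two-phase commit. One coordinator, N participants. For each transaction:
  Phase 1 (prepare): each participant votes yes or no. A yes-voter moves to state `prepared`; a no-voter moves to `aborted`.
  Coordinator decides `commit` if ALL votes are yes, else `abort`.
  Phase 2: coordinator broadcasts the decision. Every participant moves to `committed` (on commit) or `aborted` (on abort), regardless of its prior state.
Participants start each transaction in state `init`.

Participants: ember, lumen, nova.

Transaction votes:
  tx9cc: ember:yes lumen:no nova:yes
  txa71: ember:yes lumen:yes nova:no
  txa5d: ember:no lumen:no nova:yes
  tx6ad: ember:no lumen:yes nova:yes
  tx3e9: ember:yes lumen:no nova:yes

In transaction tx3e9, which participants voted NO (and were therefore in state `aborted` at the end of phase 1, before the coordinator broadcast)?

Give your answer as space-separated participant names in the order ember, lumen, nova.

Txn tx3e9 phase 1: ember yes -> prepared; lumen no -> aborted; nova yes -> prepared

Answer: lumen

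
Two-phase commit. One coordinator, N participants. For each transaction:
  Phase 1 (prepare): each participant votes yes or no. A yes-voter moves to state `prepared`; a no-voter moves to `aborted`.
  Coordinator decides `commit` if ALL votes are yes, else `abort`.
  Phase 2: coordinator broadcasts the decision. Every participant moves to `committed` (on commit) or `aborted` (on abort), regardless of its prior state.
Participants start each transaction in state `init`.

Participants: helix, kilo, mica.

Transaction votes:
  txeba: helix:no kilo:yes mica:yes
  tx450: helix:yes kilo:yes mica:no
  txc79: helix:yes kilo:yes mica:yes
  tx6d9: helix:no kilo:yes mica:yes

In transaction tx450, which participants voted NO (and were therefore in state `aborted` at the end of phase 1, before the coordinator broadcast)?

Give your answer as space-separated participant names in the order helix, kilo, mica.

Txn tx450 phase 1: helix yes -> prepared; kilo yes -> prepared; mica no -> aborted

Answer: mica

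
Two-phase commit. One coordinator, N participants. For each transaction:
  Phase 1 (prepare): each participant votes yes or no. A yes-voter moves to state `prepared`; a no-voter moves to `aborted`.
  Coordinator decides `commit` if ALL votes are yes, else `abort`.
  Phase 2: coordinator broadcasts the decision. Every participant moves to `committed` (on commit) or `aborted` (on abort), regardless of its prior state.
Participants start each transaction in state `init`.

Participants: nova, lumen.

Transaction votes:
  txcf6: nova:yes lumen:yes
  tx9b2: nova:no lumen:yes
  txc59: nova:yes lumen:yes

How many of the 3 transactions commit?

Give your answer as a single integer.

Answer: 2

Derivation:
txcf6: all yes -> commit (commits=1)
tx9b2: no from nova -> abort (commits=1)
txc59: all yes -> commit (commits=2)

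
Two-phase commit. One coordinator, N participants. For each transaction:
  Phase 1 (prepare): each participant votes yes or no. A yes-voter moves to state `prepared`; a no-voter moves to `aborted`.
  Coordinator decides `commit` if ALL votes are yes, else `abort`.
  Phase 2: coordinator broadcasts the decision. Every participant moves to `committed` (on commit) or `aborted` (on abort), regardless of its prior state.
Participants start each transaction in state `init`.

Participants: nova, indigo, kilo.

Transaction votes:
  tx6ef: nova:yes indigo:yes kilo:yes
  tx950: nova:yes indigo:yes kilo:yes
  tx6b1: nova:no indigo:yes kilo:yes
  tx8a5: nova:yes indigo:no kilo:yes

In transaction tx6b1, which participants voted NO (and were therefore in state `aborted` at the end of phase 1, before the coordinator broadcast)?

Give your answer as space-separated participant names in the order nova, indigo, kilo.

Txn tx6b1 phase 1: nova no -> aborted; indigo yes -> prepared; kilo yes -> prepared

Answer: nova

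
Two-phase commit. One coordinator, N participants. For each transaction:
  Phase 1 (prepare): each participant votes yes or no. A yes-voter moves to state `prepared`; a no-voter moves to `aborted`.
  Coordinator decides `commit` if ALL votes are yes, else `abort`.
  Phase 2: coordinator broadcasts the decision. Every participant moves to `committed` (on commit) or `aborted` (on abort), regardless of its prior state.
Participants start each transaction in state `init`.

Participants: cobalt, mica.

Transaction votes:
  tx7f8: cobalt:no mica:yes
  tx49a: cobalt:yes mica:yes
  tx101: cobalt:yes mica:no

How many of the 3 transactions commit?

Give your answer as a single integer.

Answer: 1

Derivation:
tx7f8: no from cobalt -> abort (commits=0)
tx49a: all yes -> commit (commits=1)
tx101: no from mica -> abort (commits=1)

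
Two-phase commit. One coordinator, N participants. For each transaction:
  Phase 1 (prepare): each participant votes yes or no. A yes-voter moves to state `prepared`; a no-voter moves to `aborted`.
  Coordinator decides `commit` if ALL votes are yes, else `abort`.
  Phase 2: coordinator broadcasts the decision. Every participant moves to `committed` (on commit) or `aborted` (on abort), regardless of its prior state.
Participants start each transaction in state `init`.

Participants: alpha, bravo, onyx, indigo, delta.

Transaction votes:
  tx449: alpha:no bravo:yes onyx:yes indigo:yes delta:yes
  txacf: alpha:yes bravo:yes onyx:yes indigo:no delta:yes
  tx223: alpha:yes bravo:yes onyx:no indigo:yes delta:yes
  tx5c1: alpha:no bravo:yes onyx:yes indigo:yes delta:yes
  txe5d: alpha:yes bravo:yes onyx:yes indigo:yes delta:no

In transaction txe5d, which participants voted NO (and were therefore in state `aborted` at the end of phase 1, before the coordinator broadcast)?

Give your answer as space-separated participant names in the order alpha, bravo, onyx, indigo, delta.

Answer: delta

Derivation:
Txn txe5d phase 1: alpha yes -> prepared; bravo yes -> prepared; onyx yes -> prepared; indigo yes -> prepared; delta no -> aborted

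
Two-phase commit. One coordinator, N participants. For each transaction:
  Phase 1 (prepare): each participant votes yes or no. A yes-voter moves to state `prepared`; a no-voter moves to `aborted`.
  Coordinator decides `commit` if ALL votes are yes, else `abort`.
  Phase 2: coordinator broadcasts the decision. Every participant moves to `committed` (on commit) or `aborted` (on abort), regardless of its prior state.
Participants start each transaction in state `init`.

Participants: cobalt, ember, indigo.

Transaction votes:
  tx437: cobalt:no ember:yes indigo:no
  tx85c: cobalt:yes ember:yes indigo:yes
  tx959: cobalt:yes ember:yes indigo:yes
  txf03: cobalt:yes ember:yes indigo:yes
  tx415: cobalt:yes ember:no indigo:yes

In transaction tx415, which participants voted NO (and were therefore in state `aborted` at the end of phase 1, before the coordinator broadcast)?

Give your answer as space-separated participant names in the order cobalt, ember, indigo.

Txn tx415 phase 1: cobalt yes -> prepared; ember no -> aborted; indigo yes -> prepared

Answer: ember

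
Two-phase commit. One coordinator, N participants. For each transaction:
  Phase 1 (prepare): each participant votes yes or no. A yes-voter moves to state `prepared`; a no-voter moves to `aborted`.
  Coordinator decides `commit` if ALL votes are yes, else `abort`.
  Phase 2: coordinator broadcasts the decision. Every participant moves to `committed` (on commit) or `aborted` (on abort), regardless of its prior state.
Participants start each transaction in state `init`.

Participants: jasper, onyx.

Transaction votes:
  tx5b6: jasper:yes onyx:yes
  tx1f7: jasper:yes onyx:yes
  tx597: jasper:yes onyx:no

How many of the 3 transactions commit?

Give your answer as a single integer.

Answer: 2

Derivation:
tx5b6: all yes -> commit (commits=1)
tx1f7: all yes -> commit (commits=2)
tx597: no from onyx -> abort (commits=2)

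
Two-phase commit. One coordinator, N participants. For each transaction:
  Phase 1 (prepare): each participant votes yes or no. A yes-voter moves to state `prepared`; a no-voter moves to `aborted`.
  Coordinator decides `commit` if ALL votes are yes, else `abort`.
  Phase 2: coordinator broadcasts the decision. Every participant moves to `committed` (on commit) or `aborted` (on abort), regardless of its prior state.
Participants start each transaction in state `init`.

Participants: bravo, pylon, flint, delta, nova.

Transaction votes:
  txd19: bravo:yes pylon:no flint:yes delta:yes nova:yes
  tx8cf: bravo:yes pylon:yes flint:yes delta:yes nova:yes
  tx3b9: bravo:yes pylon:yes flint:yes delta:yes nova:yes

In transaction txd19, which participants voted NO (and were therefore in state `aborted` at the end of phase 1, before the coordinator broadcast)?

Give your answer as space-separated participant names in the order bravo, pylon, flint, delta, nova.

Answer: pylon

Derivation:
Txn txd19 phase 1: bravo yes -> prepared; pylon no -> aborted; flint yes -> prepared; delta yes -> prepared; nova yes -> prepared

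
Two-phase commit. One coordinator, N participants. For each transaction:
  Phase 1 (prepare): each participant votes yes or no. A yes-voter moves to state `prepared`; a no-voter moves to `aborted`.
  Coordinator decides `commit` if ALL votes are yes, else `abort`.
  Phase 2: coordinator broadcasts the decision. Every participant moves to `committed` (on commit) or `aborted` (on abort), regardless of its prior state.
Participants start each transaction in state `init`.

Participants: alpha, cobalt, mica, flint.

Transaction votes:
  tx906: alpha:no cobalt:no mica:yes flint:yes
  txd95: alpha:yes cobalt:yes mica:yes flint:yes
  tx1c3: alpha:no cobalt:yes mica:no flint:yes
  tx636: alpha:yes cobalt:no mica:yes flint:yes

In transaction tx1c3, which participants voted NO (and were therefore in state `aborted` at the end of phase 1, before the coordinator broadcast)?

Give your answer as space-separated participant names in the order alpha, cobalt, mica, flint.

Txn tx1c3 phase 1: alpha no -> aborted; cobalt yes -> prepared; mica no -> aborted; flint yes -> prepared

Answer: alpha mica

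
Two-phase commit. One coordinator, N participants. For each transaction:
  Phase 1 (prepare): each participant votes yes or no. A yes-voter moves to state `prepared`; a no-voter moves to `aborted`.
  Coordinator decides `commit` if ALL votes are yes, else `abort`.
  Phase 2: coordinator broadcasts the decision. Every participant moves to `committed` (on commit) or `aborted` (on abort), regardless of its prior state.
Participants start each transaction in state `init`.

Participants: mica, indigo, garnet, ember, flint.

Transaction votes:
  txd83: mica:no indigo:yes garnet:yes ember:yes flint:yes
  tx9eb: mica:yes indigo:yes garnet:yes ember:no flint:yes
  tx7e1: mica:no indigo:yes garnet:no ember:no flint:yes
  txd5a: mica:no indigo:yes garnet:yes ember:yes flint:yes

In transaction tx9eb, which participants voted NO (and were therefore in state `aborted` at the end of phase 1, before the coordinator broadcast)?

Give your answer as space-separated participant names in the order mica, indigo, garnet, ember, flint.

Txn tx9eb phase 1: mica yes -> prepared; indigo yes -> prepared; garnet yes -> prepared; ember no -> aborted; flint yes -> prepared

Answer: ember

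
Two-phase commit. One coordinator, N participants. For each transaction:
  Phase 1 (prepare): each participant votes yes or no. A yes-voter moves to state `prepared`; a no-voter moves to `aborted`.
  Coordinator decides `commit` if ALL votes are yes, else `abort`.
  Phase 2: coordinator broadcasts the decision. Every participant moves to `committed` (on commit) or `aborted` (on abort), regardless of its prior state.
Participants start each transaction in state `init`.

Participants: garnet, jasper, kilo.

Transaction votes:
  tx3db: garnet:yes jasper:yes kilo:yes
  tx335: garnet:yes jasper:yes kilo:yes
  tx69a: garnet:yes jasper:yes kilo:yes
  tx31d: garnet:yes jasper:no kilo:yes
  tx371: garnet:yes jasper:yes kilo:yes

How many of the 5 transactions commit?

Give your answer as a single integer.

Answer: 4

Derivation:
tx3db: all yes -> commit (commits=1)
tx335: all yes -> commit (commits=2)
tx69a: all yes -> commit (commits=3)
tx31d: no from jasper -> abort (commits=3)
tx371: all yes -> commit (commits=4)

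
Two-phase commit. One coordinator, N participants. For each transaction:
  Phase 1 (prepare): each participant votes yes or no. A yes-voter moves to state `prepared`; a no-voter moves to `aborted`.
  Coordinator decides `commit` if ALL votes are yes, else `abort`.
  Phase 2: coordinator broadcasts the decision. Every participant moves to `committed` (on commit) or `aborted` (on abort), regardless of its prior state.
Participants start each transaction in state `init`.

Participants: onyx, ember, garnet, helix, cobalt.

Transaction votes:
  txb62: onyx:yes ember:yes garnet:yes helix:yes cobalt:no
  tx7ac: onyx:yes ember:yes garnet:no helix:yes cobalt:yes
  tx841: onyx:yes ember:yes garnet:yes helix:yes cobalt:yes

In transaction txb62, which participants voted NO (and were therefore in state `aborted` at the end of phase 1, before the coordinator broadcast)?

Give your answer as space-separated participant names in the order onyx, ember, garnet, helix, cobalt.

Txn txb62 phase 1: onyx yes -> prepared; ember yes -> prepared; garnet yes -> prepared; helix yes -> prepared; cobalt no -> aborted

Answer: cobalt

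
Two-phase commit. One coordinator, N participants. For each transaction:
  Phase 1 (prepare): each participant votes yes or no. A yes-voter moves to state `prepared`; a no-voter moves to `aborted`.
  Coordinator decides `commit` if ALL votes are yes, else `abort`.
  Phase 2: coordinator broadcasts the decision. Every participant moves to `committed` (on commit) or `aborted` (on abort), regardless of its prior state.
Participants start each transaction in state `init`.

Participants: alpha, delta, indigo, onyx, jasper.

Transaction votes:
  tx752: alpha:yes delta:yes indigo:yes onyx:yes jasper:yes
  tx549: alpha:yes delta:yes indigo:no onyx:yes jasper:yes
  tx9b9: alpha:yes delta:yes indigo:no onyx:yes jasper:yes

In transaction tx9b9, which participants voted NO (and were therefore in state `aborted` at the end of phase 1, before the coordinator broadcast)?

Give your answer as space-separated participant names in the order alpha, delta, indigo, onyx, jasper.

Answer: indigo

Derivation:
Txn tx9b9 phase 1: alpha yes -> prepared; delta yes -> prepared; indigo no -> aborted; onyx yes -> prepared; jasper yes -> prepared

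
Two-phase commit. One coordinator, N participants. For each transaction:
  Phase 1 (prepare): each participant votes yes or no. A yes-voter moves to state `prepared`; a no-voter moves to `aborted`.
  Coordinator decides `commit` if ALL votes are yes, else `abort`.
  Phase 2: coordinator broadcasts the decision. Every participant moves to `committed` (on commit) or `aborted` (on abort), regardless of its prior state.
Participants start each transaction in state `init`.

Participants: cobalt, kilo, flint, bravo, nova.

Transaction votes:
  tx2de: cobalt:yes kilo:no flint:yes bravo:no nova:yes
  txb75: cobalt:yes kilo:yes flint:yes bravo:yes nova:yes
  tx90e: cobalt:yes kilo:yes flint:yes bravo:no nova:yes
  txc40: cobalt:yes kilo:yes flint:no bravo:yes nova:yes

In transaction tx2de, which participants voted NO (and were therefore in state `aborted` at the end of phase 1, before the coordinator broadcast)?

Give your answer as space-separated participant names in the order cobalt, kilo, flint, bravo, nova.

Txn tx2de phase 1: cobalt yes -> prepared; kilo no -> aborted; flint yes -> prepared; bravo no -> aborted; nova yes -> prepared

Answer: kilo bravo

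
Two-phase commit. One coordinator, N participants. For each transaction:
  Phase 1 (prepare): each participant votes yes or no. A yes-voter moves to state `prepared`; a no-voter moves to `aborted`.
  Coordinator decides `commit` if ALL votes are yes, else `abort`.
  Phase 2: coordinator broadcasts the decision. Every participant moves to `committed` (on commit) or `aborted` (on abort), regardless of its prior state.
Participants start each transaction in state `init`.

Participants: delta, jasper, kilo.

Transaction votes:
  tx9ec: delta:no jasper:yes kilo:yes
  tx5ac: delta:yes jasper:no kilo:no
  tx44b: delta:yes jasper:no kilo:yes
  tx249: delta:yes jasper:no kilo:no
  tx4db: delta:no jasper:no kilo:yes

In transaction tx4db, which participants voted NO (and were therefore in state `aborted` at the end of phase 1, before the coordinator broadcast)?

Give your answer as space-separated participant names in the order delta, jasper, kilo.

Answer: delta jasper

Derivation:
Txn tx4db phase 1: delta no -> aborted; jasper no -> aborted; kilo yes -> prepared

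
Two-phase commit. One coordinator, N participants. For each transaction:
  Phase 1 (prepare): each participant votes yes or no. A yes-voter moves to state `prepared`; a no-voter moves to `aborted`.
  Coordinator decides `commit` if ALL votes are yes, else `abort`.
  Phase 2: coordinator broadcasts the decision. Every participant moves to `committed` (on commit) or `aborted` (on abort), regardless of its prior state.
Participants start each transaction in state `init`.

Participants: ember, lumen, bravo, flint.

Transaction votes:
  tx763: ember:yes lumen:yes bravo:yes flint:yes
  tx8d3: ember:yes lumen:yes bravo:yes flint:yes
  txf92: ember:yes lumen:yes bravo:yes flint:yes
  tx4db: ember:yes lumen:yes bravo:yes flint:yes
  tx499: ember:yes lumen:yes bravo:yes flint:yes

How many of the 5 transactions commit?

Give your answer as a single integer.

Answer: 5

Derivation:
tx763: all yes -> commit (commits=1)
tx8d3: all yes -> commit (commits=2)
txf92: all yes -> commit (commits=3)
tx4db: all yes -> commit (commits=4)
tx499: all yes -> commit (commits=5)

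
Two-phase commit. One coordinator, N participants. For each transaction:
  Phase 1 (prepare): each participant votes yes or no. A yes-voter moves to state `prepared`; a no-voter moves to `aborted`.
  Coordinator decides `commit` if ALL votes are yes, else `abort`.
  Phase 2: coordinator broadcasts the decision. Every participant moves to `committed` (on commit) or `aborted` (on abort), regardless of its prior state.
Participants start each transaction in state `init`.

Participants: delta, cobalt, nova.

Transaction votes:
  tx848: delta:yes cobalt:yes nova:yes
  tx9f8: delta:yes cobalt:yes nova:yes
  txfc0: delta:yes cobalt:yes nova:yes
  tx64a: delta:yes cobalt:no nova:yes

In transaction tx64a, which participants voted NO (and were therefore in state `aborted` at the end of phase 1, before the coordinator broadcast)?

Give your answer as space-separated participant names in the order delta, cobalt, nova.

Txn tx64a phase 1: delta yes -> prepared; cobalt no -> aborted; nova yes -> prepared

Answer: cobalt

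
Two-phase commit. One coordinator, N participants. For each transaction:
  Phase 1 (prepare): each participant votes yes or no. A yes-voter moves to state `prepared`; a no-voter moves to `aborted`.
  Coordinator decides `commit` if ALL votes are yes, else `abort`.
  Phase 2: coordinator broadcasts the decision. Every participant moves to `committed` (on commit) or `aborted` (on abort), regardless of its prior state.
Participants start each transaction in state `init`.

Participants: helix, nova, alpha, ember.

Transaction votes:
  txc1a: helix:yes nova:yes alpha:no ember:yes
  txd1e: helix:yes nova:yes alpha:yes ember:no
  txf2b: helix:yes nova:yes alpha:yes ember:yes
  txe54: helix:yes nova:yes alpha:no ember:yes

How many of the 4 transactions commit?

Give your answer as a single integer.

Answer: 1

Derivation:
txc1a: no from alpha -> abort (commits=0)
txd1e: no from ember -> abort (commits=0)
txf2b: all yes -> commit (commits=1)
txe54: no from alpha -> abort (commits=1)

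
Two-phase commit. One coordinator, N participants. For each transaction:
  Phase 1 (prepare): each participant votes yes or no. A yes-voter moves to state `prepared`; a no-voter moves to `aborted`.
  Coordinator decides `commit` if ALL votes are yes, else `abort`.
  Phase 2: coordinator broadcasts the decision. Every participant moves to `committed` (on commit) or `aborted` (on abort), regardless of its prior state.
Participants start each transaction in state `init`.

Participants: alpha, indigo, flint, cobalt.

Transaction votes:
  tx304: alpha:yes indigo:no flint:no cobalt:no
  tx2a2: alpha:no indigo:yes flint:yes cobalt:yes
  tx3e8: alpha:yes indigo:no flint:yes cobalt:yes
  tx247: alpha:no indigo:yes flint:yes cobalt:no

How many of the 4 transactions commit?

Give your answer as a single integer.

tx304: no from indigo, flint, cobalt -> abort (commits=0)
tx2a2: no from alpha -> abort (commits=0)
tx3e8: no from indigo -> abort (commits=0)
tx247: no from alpha, cobalt -> abort (commits=0)

Answer: 0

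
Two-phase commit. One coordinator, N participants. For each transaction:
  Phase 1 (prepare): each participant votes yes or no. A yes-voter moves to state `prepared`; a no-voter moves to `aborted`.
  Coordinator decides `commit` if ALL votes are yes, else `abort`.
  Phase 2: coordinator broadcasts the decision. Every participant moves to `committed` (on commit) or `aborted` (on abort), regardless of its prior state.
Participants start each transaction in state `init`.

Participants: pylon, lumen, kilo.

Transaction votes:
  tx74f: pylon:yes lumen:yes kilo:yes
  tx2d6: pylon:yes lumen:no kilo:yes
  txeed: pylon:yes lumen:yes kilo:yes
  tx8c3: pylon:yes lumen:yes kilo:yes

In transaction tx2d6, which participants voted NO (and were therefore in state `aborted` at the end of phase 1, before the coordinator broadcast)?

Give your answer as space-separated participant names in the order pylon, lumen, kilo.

Txn tx2d6 phase 1: pylon yes -> prepared; lumen no -> aborted; kilo yes -> prepared

Answer: lumen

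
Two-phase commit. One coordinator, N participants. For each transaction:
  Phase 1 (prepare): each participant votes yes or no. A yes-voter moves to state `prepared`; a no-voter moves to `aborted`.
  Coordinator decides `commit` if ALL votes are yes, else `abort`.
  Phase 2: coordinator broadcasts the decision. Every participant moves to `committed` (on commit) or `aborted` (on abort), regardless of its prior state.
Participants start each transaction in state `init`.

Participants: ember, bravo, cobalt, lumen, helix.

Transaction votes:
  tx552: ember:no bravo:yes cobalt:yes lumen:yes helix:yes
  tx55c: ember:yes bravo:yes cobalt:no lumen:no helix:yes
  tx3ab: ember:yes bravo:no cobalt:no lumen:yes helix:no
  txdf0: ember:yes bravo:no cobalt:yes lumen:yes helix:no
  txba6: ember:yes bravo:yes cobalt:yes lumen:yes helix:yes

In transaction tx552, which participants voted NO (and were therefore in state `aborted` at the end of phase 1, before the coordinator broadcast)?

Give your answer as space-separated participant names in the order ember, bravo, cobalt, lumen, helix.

Txn tx552 phase 1: ember no -> aborted; bravo yes -> prepared; cobalt yes -> prepared; lumen yes -> prepared; helix yes -> prepared

Answer: ember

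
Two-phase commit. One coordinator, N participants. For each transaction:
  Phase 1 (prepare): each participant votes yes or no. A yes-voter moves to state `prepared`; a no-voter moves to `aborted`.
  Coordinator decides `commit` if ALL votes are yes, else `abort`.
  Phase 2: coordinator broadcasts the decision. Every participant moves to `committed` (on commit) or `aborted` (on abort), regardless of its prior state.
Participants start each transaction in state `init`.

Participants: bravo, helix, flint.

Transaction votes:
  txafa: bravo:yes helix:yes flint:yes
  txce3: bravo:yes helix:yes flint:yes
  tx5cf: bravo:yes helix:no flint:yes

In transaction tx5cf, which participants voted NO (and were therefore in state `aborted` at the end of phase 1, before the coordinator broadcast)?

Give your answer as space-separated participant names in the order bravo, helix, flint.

Answer: helix

Derivation:
Txn tx5cf phase 1: bravo yes -> prepared; helix no -> aborted; flint yes -> prepared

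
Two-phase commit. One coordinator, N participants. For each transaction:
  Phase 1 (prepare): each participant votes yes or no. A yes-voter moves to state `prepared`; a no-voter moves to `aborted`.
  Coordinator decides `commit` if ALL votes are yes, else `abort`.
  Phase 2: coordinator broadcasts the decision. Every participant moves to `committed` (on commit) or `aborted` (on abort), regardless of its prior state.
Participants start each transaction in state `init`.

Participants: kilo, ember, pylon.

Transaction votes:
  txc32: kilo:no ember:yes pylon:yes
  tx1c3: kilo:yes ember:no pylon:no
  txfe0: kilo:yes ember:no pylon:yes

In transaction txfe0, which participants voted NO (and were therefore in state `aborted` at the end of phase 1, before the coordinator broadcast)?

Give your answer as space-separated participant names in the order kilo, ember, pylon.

Txn txfe0 phase 1: kilo yes -> prepared; ember no -> aborted; pylon yes -> prepared

Answer: ember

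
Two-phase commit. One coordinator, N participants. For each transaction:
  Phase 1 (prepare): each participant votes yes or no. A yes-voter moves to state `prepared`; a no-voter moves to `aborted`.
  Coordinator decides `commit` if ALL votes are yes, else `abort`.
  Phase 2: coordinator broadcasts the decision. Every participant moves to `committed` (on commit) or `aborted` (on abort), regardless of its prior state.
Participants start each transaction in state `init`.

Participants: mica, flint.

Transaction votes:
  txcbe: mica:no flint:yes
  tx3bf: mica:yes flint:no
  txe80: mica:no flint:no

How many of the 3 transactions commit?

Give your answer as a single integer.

txcbe: no from mica -> abort (commits=0)
tx3bf: no from flint -> abort (commits=0)
txe80: no from mica, flint -> abort (commits=0)

Answer: 0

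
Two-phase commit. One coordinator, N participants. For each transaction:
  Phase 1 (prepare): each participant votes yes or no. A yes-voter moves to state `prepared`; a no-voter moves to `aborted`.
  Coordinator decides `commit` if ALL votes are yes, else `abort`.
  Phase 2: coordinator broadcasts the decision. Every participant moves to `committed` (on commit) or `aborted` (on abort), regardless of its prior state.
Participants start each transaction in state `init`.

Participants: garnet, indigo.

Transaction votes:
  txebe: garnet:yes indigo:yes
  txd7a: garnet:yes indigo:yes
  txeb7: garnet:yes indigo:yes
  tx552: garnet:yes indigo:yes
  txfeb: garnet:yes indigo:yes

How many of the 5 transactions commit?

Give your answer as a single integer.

Answer: 5

Derivation:
txebe: all yes -> commit (commits=1)
txd7a: all yes -> commit (commits=2)
txeb7: all yes -> commit (commits=3)
tx552: all yes -> commit (commits=4)
txfeb: all yes -> commit (commits=5)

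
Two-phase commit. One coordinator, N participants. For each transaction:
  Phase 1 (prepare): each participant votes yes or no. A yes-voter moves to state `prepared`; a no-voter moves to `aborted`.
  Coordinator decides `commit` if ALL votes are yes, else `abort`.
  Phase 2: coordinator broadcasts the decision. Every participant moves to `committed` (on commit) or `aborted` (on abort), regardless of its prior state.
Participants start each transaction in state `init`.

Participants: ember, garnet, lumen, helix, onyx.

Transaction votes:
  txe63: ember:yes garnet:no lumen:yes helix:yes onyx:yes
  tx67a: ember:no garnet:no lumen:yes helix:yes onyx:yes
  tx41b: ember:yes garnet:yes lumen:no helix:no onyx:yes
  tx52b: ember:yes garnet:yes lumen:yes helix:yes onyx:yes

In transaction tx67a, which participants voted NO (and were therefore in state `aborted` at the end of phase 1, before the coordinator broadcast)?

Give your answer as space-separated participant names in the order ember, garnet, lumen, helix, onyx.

Answer: ember garnet

Derivation:
Txn tx67a phase 1: ember no -> aborted; garnet no -> aborted; lumen yes -> prepared; helix yes -> prepared; onyx yes -> prepared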